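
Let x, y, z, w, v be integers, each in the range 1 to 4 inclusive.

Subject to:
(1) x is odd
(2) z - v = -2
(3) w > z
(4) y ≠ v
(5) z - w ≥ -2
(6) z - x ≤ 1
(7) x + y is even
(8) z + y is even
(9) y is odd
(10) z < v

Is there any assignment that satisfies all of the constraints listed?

Satisfiable

Setting (x, y, z, w, v) = (3, 1, 1, 3, 3) satisfies everything: constraint 2: z - v = -2; constraint 5: z - w = -2, and the others follow.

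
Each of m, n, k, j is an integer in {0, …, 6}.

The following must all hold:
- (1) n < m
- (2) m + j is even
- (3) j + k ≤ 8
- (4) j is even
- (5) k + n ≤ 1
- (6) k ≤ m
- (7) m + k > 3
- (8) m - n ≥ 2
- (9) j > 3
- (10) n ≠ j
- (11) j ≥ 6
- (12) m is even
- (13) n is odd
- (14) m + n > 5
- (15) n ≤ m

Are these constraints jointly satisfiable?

One satisfying assignment is m = 6, n = 1, k = 0, j = 6.
For the less obvious constraints — constraint 3: j + k = 6; constraint 5: k + n = 1; constraint 7: m + k = 6 — and the others hold by inspection.

Satisfiable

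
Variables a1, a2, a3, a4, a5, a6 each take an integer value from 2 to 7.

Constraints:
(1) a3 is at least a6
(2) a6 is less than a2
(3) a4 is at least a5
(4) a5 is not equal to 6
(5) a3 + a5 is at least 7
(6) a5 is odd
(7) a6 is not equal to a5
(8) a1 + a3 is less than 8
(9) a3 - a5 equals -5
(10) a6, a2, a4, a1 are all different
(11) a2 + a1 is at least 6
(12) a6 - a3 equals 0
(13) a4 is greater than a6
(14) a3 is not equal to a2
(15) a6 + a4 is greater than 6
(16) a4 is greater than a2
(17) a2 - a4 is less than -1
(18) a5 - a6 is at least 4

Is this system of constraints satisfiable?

Setting (a1, a2, a3, a4, a5, a6) = (5, 4, 2, 7, 7, 2) satisfies everything: constraint 5: a3 + a5 = 9; constraint 8: a1 + a3 = 7, and the others follow.

Satisfiable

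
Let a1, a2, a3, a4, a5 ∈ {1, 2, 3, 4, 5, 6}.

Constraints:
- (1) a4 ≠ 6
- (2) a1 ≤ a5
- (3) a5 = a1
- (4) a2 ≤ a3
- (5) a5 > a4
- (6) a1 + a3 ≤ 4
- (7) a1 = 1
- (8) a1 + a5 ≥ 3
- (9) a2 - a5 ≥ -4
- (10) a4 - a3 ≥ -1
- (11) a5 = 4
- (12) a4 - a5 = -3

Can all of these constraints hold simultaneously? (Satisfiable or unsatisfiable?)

Unsatisfiable

Constraint 11 fixes a5 = 4 and constraint 7 fixes a1 = 1, but constraint 3 requires a5 = a1. Since 4 ≠ 1, contradiction.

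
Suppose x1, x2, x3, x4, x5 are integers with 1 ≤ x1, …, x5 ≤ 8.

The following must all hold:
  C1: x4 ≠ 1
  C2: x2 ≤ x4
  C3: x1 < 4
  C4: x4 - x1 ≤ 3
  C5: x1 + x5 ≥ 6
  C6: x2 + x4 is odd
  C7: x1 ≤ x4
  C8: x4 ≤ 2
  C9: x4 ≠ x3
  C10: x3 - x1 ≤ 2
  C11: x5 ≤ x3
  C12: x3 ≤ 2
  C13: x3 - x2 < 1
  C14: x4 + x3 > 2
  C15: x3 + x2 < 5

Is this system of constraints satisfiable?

Unsatisfiable

From constraints 7 and 8: x1 ≤ x4 ≤ 2. From constraints 11 and 12: x5 ≤ x3 ≤ 2. Hence x1 + x5 ≤ 4. But constraint 5 requires x1 + x5 ≥ 6, and 6 > 4. Contradiction.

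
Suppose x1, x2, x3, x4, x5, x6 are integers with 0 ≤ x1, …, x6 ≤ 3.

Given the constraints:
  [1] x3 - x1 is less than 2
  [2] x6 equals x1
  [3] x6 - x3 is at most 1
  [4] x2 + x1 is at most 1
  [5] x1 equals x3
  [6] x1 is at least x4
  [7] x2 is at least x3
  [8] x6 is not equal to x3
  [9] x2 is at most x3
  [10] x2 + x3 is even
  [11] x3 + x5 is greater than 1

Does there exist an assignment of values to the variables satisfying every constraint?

From constraints 2 and 5, x6 = x1 = x3, so x6 = x3. But constraint 8 says x6 ≠ x3. Contradiction.

Unsatisfiable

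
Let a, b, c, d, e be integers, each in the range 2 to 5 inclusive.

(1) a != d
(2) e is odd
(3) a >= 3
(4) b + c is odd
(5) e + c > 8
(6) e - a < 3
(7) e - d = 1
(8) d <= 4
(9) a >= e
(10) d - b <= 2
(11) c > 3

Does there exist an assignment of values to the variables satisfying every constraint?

Satisfiable

Setting (a, b, c, d, e) = (5, 2, 5, 4, 5) satisfies everything: constraint 5: e + c = 10; constraint 6: e - a = 0, and the others follow.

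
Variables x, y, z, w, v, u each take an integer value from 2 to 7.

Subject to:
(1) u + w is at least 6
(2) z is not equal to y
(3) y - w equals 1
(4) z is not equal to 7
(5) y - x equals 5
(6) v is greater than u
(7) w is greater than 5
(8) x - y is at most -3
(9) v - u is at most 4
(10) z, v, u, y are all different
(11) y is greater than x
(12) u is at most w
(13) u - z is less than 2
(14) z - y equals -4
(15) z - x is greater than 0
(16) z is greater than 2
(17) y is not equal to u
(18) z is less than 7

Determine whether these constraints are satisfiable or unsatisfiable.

Satisfiable

One satisfying assignment is x = 2, y = 7, z = 3, w = 6, v = 4, u = 2.
For the less obvious constraints — constraint 1: u + w = 8; constraint 3: y - w = 1 — and the others hold by inspection.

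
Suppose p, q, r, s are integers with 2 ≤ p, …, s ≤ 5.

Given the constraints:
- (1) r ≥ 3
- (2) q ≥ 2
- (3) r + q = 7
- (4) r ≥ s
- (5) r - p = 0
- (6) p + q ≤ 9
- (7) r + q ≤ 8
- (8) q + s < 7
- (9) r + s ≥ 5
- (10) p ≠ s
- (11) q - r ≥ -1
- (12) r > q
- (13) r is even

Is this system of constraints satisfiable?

Satisfiable

Take p = 4, q = 3, r = 4, s = 3. Then constraint 3: r + q = 7; constraint 5: r - p = 0, and every other listed constraint is also met.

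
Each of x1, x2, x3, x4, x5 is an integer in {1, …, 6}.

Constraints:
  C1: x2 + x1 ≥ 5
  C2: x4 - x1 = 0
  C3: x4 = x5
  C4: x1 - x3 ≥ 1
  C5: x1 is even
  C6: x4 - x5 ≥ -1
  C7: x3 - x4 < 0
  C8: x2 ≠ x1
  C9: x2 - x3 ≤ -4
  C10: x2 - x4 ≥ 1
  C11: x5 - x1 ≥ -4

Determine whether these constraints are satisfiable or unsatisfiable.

Constraints 4, 6, 9, 10, and 11 give x5 − x1 ≥ -4, x1 − x3 ≥ 1, x3 − x2 ≥ 4, x2 − x4 ≥ 1, x4 − x5 ≥ -1.
Adding all 5 inequalities: the left sides telescope to 0, and the right sides sum to (-4) + 1 + 4 + 1 + (-1) = 1. So 0 ≥ 1, which is false.

Unsatisfiable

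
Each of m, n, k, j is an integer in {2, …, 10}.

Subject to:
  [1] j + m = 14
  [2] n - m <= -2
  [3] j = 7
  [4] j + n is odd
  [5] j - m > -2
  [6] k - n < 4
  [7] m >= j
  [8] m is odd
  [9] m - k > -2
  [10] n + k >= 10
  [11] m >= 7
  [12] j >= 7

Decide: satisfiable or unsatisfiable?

Satisfiable

Setting (m, n, k, j) = (7, 4, 7, 7) satisfies everything: constraint 1: j + m = 14; constraint 2: n - m = -3; constraint 5: j - m = 0, and the others follow.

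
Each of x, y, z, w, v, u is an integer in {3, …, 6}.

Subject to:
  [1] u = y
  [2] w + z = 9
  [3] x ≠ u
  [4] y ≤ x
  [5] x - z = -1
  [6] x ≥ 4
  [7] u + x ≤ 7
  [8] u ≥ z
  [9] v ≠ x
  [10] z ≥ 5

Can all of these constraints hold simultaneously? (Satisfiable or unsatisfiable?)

Unsatisfiable

From constraints 8 and 10: u ≥ z ≥ 5. From constraint 6: x ≥ 4. Hence u + x ≥ 9. But constraint 7 requires u + x ≤ 7, and 7 < 9. Contradiction.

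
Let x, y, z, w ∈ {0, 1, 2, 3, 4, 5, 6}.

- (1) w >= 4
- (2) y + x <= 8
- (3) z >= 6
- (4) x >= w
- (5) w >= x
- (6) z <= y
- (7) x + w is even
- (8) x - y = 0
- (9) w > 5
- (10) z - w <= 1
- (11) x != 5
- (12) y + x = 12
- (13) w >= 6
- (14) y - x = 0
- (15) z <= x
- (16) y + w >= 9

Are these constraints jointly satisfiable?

From constraints 3 and 6: y ≥ z ≥ 6. From constraints 1 and 4: x ≥ w ≥ 4. Hence y + x ≥ 10. But constraint 2 requires y + x ≤ 8, and 8 < 10. Contradiction.

Unsatisfiable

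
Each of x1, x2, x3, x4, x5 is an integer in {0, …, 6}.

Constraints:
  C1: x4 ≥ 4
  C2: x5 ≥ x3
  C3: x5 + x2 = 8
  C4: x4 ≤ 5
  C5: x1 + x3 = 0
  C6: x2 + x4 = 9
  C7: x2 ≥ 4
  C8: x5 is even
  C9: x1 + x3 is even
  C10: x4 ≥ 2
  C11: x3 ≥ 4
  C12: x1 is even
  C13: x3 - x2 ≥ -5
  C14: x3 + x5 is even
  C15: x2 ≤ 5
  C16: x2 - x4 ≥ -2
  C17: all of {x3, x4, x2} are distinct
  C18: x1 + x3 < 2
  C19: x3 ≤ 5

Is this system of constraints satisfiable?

Constraints 1, 4, 7, 11, 15, and 19 confine each of x3, x4, x2 to the 2 values {4, 5}.
Constraint 17 requires all 3 of them to be distinct, but only 2 values are available — impossible by the pigeonhole principle.

Unsatisfiable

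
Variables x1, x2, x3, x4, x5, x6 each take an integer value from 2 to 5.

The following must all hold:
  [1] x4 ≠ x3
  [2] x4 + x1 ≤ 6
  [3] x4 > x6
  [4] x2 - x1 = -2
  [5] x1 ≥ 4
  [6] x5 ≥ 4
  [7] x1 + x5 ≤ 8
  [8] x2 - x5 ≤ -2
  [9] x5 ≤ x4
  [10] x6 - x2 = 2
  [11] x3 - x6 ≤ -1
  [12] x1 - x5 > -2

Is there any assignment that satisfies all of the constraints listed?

From constraints 6 and 9: x4 ≥ x5 ≥ 4. From constraint 5: x1 ≥ 4. Hence x4 + x1 ≥ 8. But constraint 2 requires x4 + x1 ≤ 6, and 6 < 8. Contradiction.

Unsatisfiable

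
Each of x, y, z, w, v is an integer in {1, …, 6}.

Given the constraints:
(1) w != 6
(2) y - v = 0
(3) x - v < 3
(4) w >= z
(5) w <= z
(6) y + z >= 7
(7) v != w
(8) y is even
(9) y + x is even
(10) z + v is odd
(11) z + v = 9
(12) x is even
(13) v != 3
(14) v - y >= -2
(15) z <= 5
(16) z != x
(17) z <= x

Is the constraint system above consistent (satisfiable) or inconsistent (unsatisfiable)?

Satisfiable

The assignment x = 6, y = 4, z = 5, w = 5, v = 4 works:
  constraint 2 holds since y - v = 0.
  constraint 3 holds since x - v = 2.
The rest check out directly.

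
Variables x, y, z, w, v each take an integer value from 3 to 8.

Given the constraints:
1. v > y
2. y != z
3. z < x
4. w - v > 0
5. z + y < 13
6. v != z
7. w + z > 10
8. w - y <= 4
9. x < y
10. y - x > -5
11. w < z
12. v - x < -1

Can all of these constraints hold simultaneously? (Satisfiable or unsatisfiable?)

Constraints 1, 3, 4, 9, and 11 give x < y, y < v, v < w, w < z, z < x. Chaining: x < y < v < w < z < x, which forces x < x — impossible.

Unsatisfiable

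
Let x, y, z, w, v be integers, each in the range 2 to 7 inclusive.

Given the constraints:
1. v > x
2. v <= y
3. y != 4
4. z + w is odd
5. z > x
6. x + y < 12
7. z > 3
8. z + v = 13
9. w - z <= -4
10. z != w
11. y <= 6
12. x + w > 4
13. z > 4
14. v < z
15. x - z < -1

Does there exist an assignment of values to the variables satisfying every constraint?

One satisfying assignment is x = 3, y = 6, z = 7, w = 2, v = 6.
For the less obvious constraints — constraint 6: x + y = 9; constraint 8: z + v = 13; constraint 9: w - z = -5 — and the others hold by inspection.

Satisfiable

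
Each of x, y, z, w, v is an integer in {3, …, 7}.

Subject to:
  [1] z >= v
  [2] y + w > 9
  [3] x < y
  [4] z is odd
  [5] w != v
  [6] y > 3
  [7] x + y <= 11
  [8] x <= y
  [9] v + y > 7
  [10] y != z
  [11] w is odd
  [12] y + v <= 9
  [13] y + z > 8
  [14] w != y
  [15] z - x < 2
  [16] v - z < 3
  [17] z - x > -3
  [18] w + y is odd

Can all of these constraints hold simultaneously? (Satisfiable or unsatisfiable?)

Take x = 3, y = 6, z = 3, w = 5, v = 3. Then constraint 2: y + w = 11; constraint 7: x + y = 9, and every other listed constraint is also met.

Satisfiable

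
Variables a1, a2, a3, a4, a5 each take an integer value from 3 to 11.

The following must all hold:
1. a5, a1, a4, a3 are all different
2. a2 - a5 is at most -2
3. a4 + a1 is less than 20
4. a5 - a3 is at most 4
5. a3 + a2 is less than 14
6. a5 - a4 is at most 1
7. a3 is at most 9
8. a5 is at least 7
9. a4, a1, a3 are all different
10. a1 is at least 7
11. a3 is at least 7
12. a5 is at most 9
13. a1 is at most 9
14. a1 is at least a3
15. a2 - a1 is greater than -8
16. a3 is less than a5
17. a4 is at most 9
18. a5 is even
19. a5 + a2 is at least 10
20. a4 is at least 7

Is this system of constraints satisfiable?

Unsatisfiable

Constraints 7, 8, 10, 11, 12, 13, 17, and 20 confine each of a5, a1, a4, a3 to the 3 values {7, …, 9}.
Constraint 1 requires all 4 of them to be distinct, but only 3 values are available — impossible by the pigeonhole principle.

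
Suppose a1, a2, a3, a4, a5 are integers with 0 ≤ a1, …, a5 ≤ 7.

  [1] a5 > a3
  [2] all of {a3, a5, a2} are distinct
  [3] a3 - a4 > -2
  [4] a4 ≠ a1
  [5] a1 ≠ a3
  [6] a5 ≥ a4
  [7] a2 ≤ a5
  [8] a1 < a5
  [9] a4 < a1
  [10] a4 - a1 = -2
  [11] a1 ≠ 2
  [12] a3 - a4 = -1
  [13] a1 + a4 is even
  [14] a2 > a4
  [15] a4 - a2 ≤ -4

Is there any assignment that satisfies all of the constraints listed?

Satisfiable

Try a1 = 3, a2 = 5, a3 = 0, a4 = 1, a5 = 7.
Check constraint 3: a3 - a4 = -1; constraint 10: a4 - a1 = -2. The remaining constraints are straightforward to verify.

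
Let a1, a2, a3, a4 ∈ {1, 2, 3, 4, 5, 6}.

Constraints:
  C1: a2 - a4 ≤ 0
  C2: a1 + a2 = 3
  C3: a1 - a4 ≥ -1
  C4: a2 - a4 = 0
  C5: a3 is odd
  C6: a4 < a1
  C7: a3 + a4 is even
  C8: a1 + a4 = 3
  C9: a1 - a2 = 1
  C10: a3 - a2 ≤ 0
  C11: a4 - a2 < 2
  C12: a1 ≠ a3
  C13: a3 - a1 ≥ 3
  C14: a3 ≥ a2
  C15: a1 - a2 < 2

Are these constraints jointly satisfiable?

Unsatisfiable

Constraints 1, 3, 10, and 13 give a3 − a1 ≥ 3, a1 − a4 ≥ -1, a4 − a2 ≥ 0, a2 − a3 ≥ 0.
Adding all 4 inequalities: the left sides telescope to 0, and the right sides sum to 3 + (-1) + 0 + 0 = 2. So 0 ≥ 2, which is false.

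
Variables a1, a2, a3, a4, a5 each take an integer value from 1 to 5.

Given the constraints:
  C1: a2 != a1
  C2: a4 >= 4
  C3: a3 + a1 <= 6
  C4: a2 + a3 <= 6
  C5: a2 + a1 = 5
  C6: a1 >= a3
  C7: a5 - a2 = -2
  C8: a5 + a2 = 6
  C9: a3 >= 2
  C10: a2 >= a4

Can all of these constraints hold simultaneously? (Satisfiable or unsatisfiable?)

Unsatisfiable

From constraints 2 and 10: a2 ≥ a4 ≥ 4. From constraints 6 and 9: a1 ≥ a3 ≥ 2. Hence a2 + a1 ≥ 6. But constraint 5 requires a2 + a1 = 5, and 5 < 6. Contradiction.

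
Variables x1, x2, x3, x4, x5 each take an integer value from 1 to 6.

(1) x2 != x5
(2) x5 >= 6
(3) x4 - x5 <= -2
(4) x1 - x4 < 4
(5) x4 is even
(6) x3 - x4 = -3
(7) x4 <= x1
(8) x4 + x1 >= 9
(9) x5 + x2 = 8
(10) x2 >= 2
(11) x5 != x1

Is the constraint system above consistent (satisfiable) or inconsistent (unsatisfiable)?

One satisfying assignment is x1 = 5, x2 = 2, x3 = 1, x4 = 4, x5 = 6.
For the less obvious constraints — constraint 3: x4 - x5 = -2; constraint 4: x1 - x4 = 1 — and the others hold by inspection.

Satisfiable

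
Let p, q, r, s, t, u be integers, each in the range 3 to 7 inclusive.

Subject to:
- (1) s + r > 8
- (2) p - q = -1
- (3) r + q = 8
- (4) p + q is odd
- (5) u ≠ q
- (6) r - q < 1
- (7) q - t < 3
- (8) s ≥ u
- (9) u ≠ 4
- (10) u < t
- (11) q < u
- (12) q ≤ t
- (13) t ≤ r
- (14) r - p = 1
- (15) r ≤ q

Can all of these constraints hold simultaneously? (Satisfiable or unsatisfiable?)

Constraints 10, 11, 13, and 15 give t ≤ r, r ≤ q, q < u, u < t. Chaining: t ≤ r ≤ q < u < t, which forces t < t — impossible.

Unsatisfiable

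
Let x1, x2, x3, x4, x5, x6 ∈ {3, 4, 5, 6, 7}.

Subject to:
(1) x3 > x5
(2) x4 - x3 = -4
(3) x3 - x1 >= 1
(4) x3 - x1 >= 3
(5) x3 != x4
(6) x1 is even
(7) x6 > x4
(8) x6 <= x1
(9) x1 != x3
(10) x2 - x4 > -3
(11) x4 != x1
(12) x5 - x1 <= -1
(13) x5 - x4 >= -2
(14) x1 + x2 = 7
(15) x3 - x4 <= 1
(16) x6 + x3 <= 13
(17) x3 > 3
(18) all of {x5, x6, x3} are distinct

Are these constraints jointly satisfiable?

Constraints 4, 12, 13, and 15 give x4 − x3 ≥ -1, x3 − x1 ≥ 3, x1 − x5 ≥ 1, x5 − x4 ≥ -2.
Adding all 4 inequalities: the left sides telescope to 0, and the right sides sum to (-1) + 3 + 1 + (-2) = 1. So 0 ≥ 1, which is false.

Unsatisfiable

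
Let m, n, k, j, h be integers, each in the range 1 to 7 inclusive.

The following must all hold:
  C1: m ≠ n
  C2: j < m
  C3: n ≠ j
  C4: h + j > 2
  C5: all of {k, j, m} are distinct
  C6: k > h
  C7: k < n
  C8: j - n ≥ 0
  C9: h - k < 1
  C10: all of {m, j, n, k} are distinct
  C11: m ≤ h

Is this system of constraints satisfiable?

Constraints 2, 6, 7, 8, and 11 give n ≤ j, j < m, m ≤ h, h < k, k < n. Chaining: n ≤ j < m ≤ h < k < n, which forces n < n — impossible.

Unsatisfiable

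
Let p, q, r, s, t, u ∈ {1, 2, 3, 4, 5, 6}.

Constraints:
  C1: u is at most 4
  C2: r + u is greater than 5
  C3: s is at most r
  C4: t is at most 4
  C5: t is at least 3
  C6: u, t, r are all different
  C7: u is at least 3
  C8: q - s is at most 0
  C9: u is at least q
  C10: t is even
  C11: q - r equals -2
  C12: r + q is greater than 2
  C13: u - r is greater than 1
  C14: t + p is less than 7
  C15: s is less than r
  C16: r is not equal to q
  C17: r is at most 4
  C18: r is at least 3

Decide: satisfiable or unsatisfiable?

Unsatisfiable

Constraints 1, 4, 5, 7, 17, and 18 confine each of u, t, r to the 2 values {3, 4}.
Constraint 6 requires all 3 of them to be distinct, but only 2 values are available — impossible by the pigeonhole principle.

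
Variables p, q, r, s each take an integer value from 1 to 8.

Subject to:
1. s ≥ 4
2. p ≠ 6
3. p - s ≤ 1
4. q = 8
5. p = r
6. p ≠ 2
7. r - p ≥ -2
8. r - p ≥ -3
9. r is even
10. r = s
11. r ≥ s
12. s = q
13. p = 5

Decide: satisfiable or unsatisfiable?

Unsatisfiable

Constraint 13 fixes p = 5 and constraint 4 fixes q = 8. Constraints 5, 10, and 12 give p = r = s = q, so p = q. But 5 ≠ 8 — contradiction.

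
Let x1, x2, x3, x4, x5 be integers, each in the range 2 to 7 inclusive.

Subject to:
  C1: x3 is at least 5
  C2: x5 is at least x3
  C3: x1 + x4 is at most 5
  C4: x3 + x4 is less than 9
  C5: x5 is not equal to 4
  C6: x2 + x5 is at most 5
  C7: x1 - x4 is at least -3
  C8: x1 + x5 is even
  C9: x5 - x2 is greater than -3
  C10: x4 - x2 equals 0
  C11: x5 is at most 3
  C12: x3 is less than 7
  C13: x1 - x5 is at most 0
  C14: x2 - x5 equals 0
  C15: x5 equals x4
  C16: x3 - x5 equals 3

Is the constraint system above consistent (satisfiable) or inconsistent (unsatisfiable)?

From constraint 1: x3 ≥ 5. From constraints 2 and 11: x3 ≤ x5 and x5 ≤ 3, so x3 ≤ 3. But 3 < 5, so no value of x3 works.

Unsatisfiable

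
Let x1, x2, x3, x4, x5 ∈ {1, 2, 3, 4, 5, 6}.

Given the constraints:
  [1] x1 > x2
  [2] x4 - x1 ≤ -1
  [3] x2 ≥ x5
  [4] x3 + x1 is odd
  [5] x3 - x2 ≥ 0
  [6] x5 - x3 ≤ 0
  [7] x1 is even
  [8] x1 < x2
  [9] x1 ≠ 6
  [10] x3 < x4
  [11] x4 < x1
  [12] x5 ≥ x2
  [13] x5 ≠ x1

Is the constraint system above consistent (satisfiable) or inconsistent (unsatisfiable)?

Constraints 2, 6, 8, 10, and 12 give x1 < x2, x2 ≤ x5, x5 ≤ x3, x3 < x4, x4 < x1. Chaining: x1 < x2 ≤ x5 ≤ x3 < x4 < x1, which forces x1 < x1 — impossible.

Unsatisfiable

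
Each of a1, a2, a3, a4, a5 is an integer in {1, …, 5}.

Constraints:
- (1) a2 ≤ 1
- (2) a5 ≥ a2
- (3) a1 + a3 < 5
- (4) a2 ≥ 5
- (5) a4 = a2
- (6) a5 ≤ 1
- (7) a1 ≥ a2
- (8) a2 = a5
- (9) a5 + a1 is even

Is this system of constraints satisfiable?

From constraint 4: a2 ≥ 5. From constraints 2 and 6: a2 ≤ a5 and a5 ≤ 1, so a2 ≤ 1. But 1 < 5, so no value of a2 works.

Unsatisfiable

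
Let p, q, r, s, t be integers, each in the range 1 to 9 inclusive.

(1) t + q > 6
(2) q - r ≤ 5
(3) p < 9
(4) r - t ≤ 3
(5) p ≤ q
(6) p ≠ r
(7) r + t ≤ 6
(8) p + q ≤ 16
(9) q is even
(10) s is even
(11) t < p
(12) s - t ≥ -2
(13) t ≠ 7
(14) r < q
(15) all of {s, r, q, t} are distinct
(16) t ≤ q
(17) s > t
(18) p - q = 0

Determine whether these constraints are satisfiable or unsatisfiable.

Take p = 8, q = 8, r = 3, s = 2, t = 1. Then constraint 1: t + q = 9; constraint 2: q - r = 5, and every other listed constraint is also met.

Satisfiable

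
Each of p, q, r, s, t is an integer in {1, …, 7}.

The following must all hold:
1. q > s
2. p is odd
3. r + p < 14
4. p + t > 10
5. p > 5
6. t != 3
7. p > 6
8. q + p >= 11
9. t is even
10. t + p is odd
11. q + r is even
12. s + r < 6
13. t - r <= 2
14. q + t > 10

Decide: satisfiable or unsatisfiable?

Satisfiable

Take p = 7, q = 6, r = 4, s = 1, t = 6. Then constraint 3: r + p = 11; constraint 4: p + t = 13, and every other listed constraint is also met.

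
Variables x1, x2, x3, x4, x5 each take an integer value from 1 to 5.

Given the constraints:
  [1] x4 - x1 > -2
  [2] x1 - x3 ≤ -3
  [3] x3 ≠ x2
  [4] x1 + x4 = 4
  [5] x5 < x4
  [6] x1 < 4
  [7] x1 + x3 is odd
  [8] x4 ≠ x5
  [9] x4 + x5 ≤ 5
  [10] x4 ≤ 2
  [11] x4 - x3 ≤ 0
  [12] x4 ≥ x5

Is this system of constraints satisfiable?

Setting (x1, x2, x3, x4, x5) = (2, 1, 5, 2, 1) satisfies everything: constraint 1: x4 - x1 = 0; constraint 2: x1 - x3 = -3, and the others follow.

Satisfiable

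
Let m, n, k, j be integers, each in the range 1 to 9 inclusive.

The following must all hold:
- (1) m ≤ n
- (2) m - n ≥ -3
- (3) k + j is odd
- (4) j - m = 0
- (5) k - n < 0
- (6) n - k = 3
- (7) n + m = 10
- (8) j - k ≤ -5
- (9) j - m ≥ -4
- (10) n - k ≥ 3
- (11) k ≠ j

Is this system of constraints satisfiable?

Constraints 2, 8, 9, and 10 give n − k ≥ 3, k − j ≥ 5, j − m ≥ -4, m − n ≥ -3.
Adding all 4 inequalities: the left sides telescope to 0, and the right sides sum to 3 + 5 + (-4) + (-3) = 1. So 0 ≥ 1, which is false.

Unsatisfiable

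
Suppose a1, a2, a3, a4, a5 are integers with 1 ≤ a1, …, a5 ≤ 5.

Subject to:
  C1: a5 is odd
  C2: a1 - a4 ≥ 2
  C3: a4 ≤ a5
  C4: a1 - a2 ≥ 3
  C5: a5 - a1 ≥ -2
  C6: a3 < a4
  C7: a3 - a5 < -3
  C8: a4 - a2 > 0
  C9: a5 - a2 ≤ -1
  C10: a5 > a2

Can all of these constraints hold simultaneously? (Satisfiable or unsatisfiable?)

Unsatisfiable

Constraints 4, 5, and 9 give a5 − a1 ≥ -2, a1 − a2 ≥ 3, a2 − a5 ≥ 1.
Adding all 3 inequalities: the left sides telescope to 0, and the right sides sum to (-2) + 3 + 1 = 2. So 0 ≥ 2, which is false.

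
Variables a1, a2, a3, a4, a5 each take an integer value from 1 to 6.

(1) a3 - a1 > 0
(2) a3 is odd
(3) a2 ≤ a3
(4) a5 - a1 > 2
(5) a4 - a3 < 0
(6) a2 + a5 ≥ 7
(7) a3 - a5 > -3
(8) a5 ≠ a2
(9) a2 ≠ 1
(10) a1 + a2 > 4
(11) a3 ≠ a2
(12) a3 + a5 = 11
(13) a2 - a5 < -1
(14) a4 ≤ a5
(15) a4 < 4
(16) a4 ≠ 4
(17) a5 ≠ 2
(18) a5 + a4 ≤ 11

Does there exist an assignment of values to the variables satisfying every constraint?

Satisfiable

Take a1 = 3, a2 = 2, a3 = 5, a4 = 2, a5 = 6. Then constraint 1: a3 - a1 = 2; constraint 4: a5 - a1 = 3, and every other listed constraint is also met.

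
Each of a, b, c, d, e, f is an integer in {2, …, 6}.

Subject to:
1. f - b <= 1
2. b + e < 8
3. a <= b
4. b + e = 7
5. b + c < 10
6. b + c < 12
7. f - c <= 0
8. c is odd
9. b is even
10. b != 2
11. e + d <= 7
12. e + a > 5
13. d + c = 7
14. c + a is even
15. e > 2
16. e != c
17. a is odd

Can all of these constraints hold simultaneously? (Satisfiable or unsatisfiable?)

Take a = 3, b = 4, c = 5, d = 2, e = 3, f = 2. Then constraint 1: f - b = -2; constraint 2: b + e = 7; constraint 4: b + e = 7, and every other listed constraint is also met.

Satisfiable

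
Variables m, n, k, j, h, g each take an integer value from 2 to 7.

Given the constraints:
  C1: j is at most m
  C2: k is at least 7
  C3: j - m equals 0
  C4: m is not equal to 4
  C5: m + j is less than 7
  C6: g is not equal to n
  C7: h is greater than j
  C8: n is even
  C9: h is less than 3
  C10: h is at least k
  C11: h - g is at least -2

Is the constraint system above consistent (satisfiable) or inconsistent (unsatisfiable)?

Unsatisfiable

From constraints 2 and 10: h ≥ k and k ≥ 7, so h ≥ 7. From constraint 9: h ≤ 2. But 2 < 7, so no value of h works.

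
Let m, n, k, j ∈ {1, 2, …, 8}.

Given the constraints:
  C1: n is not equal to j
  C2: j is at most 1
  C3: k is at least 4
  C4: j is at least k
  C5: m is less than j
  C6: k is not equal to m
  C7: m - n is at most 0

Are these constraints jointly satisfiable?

Unsatisfiable

From constraints 3 and 4: j ≥ k and k ≥ 4, so j ≥ 4. From constraint 2: j ≤ 1. But 1 < 4, so no value of j works.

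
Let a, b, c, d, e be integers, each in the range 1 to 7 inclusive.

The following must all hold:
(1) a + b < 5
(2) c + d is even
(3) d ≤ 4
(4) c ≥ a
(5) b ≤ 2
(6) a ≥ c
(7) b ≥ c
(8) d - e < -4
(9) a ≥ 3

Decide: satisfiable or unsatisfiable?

From constraints 4 and 9: c ≥ a and a ≥ 3, so c ≥ 3. From constraints 5 and 7: c ≤ b and b ≤ 2, so c ≤ 2. But 2 < 3, so no value of c works.

Unsatisfiable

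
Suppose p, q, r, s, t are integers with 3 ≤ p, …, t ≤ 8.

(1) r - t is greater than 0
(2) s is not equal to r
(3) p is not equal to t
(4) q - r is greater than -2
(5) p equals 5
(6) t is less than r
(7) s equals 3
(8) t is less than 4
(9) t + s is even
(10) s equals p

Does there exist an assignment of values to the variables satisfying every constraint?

Constraint 7 fixes s = 3 and constraint 5 fixes p = 5, but constraint 10 requires s = p. Since 3 ≠ 5, contradiction.

Unsatisfiable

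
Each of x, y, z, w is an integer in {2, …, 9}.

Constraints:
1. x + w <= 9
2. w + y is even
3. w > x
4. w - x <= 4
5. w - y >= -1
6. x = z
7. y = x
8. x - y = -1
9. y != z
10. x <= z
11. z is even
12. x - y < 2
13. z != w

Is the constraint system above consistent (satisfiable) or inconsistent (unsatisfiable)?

Unsatisfiable

From constraints 6 and 7, y = x = z, so y = z. But constraint 9 says y ≠ z. Contradiction.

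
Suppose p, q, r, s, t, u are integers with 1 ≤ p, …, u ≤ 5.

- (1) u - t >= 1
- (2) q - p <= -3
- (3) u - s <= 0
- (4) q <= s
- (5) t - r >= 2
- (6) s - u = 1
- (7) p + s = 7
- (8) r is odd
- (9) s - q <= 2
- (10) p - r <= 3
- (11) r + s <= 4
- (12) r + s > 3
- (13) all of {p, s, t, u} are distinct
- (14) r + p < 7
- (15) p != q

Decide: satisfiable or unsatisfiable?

Unsatisfiable

Constraints 1, 2, 3, 5, 9, and 10 give u − t ≥ 1, t − r ≥ 2, r − p ≥ -3, p − q ≥ 3, q − s ≥ -2, s − u ≥ 0.
Adding all 6 inequalities: the left sides telescope to 0, and the right sides sum to 1 + 2 + (-3) + 3 + (-2) + 0 = 1. So 0 ≥ 1, which is false.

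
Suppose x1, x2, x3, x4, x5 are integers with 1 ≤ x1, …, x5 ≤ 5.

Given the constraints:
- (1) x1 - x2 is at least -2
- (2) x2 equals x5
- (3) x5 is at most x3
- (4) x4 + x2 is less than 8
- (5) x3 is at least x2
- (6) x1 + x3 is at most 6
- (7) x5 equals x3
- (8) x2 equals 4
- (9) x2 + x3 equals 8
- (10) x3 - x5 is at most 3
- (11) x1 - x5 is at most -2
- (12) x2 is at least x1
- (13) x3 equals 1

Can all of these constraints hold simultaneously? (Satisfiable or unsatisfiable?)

Unsatisfiable

Constraint 8 fixes x2 = 4 and constraint 13 fixes x3 = 1. Constraints 2 and 7 give x2 = x5 = x3, so x2 = x3. But 4 ≠ 1 — contradiction.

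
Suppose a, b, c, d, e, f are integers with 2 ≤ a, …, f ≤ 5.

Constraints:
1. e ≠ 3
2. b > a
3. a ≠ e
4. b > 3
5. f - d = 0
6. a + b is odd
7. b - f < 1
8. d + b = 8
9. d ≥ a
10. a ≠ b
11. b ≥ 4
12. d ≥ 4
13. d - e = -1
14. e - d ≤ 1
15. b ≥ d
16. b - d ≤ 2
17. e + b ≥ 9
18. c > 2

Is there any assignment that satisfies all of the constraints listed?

Satisfiable

Try a = 3, b = 4, c = 5, d = 4, e = 5, f = 4.
Check constraint 5: f - d = 0; constraint 7: b - f = 0. The remaining constraints are straightforward to verify.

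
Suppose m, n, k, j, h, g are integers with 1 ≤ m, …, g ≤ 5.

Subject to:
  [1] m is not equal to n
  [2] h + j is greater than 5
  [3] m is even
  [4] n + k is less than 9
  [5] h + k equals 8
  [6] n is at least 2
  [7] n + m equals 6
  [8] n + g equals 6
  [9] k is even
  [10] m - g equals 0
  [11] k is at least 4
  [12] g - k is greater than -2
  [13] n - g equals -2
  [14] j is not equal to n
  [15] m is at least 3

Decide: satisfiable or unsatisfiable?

Satisfiable

Setting (m, n, k, j, h, g) = (4, 2, 4, 3, 4, 4) satisfies everything: constraint 2: h + j = 7; constraint 4: n + k = 6; constraint 5: h + k = 8, and the others follow.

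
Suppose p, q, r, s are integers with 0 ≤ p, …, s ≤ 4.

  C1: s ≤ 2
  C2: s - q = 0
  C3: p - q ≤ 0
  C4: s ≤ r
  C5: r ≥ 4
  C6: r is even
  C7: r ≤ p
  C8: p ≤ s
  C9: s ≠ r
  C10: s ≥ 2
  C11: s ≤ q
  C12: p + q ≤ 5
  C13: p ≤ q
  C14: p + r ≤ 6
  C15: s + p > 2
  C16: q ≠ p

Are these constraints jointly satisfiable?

Unsatisfiable

From constraints 5 and 7: p ≥ r ≥ 4. From constraints 10 and 11: q ≥ s ≥ 2. Hence p + q ≥ 6. But constraint 12 requires p + q ≤ 5, and 5 < 6. Contradiction.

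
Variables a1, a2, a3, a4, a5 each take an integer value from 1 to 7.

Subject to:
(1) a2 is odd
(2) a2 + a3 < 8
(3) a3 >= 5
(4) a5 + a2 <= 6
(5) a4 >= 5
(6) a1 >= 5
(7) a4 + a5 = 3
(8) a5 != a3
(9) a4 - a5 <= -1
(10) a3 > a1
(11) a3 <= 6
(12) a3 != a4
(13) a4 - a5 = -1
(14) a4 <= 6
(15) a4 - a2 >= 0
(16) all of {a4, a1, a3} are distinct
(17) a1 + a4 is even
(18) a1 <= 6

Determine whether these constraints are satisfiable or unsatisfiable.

Constraints 3, 5, 6, 11, 14, and 18 confine each of a4, a1, a3 to the 2 values {5, 6}.
Constraint 16 requires all 3 of them to be distinct, but only 2 values are available — impossible by the pigeonhole principle.

Unsatisfiable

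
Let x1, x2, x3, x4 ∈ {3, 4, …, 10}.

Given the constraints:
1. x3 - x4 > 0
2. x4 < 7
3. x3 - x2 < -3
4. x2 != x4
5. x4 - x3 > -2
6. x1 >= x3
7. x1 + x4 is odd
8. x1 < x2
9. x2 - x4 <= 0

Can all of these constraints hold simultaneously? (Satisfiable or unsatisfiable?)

Unsatisfiable

Constraints 1, 6, 8, and 9 give x2 ≤ x4, x4 < x3, x3 ≤ x1, x1 < x2. Chaining: x2 ≤ x4 < x3 ≤ x1 < x2, which forces x2 < x2 — impossible.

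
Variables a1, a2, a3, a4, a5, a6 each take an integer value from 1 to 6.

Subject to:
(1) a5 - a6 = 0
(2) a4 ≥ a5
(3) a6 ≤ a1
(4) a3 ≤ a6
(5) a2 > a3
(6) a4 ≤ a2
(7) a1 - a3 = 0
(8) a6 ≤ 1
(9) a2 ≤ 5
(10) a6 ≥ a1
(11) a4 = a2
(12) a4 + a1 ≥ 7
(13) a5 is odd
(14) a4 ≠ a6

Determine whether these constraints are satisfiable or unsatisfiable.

Unsatisfiable

From constraints 6 and 9: a4 ≤ a2 ≤ 5. From constraints 8 and 10: a1 ≤ a6 ≤ 1. Hence a4 + a1 ≤ 6. But constraint 12 requires a4 + a1 ≥ 7, and 7 > 6. Contradiction.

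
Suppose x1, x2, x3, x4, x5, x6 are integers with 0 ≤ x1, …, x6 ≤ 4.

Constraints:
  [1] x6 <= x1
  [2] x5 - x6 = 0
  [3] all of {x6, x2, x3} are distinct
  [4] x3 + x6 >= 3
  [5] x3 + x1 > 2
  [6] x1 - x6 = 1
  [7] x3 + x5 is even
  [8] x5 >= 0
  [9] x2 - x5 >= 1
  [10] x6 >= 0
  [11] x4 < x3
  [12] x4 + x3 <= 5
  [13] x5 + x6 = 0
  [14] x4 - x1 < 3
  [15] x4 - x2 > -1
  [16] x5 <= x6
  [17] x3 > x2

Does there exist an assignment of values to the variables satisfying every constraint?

Satisfiable

Try x1 = 1, x2 = 1, x3 = 4, x4 = 1, x5 = 0, x6 = 0.
Check constraint 2: x5 - x6 = 0; constraint 4: x3 + x6 = 4. The remaining constraints are straightforward to verify.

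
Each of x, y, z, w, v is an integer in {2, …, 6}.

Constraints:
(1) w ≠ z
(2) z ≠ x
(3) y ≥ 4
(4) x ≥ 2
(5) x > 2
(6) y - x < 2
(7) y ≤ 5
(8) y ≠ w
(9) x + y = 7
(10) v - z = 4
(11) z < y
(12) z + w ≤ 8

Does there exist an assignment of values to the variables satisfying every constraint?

Satisfiable

Take x = 3, y = 4, z = 2, w = 6, v = 6. Then constraint 6: y - x = 1; constraint 9: x + y = 7; constraint 10: v - z = 4, and every other listed constraint is also met.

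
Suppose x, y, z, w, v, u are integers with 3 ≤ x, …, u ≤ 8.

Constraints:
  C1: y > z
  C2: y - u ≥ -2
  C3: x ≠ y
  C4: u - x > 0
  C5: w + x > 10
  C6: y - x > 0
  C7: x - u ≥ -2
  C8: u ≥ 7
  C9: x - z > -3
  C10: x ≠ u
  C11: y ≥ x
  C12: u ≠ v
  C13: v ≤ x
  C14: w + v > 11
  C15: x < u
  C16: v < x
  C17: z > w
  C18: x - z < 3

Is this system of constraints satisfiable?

Try x = 7, y = 8, z = 7, w = 6, v = 6, u = 8.
Check constraint 2: y - u = 0; constraint 4: u - x = 1; constraint 5: w + x = 13. The remaining constraints are straightforward to verify.

Satisfiable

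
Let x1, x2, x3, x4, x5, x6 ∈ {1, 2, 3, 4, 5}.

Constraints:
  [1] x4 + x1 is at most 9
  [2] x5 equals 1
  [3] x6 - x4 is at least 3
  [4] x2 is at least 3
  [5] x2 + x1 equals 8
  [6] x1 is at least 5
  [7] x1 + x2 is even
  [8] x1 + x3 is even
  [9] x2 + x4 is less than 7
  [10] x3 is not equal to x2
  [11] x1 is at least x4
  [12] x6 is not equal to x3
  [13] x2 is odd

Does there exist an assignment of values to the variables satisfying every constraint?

Satisfiable

Try x1 = 5, x2 = 3, x3 = 1, x4 = 1, x5 = 1, x6 = 4.
Check constraint 1: x4 + x1 = 6; constraint 3: x6 - x4 = 3; constraint 5: x2 + x1 = 8. The remaining constraints are straightforward to verify.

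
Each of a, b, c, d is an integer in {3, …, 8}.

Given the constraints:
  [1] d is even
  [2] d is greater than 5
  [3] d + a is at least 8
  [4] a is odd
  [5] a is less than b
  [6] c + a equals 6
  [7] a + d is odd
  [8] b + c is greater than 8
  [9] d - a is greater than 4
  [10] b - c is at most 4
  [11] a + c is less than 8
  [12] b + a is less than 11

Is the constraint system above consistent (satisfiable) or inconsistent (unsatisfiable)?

Take a = 3, b = 6, c = 3, d = 8. Then constraint 3: d + a = 11; constraint 6: c + a = 6, and every other listed constraint is also met.

Satisfiable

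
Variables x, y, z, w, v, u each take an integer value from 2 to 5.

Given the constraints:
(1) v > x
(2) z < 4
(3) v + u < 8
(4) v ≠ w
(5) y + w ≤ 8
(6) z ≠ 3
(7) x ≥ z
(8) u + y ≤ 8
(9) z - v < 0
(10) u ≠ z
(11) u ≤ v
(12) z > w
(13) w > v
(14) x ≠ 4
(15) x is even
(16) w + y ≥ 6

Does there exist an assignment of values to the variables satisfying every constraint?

Constraints 1, 7, 12, and 13 give x < v, v < w, w < z, z ≤ x. Chaining: x < v < w < z ≤ x, which forces x < x — impossible.

Unsatisfiable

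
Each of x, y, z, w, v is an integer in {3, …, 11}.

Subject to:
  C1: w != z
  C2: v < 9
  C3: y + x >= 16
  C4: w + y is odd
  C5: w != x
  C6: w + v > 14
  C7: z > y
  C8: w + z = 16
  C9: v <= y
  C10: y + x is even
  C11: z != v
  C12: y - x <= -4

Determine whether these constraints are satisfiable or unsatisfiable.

Satisfiable

The assignment x = 11, y = 5, z = 6, w = 10, v = 5 works:
  constraint 3 holds since y + x = 16.
  constraint 6 holds since w + v = 15.
The rest check out directly.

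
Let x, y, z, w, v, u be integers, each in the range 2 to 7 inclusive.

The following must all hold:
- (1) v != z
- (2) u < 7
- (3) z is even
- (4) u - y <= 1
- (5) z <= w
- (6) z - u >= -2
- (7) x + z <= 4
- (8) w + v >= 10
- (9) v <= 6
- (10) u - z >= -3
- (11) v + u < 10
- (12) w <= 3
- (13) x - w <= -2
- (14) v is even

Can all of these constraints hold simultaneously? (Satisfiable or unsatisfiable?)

Unsatisfiable

From constraint 12: w ≤ 3. From constraint 9: v ≤ 6. Hence w + v ≤ 9. But constraint 8 requires w + v ≥ 10, and 10 > 9. Contradiction.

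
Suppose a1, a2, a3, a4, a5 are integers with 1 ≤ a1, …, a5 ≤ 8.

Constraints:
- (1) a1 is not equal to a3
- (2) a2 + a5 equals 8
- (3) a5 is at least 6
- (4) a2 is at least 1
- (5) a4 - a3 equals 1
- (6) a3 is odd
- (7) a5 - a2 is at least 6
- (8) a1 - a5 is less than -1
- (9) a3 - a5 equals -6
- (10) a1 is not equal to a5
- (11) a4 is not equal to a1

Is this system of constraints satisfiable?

Satisfiable

Try a1 = 3, a2 = 1, a3 = 1, a4 = 2, a5 = 7.
Check constraint 2: a2 + a5 = 8; constraint 5: a4 - a3 = 1. The remaining constraints are straightforward to verify.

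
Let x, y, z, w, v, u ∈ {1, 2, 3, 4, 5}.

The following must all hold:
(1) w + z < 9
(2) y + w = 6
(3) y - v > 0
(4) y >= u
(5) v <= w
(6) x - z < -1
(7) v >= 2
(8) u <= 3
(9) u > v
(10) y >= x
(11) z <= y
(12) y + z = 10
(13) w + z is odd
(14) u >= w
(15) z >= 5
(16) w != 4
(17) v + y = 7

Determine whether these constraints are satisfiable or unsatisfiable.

Unsatisfiable

From constraints 11 and 15: y ≥ z ≥ 5. From constraints 5 and 7: w ≥ v ≥ 2. Hence y + w ≥ 7. But constraint 2 requires y + w = 6, and 6 < 7. Contradiction.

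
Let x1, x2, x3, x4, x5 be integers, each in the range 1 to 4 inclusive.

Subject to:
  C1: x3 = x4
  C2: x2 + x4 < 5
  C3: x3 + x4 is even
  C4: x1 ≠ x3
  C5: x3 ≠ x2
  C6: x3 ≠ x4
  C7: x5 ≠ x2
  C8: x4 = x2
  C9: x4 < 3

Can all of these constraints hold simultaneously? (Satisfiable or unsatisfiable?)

Unsatisfiable

From constraints 1 and 8, x3 = x4 = x2, so x3 = x2. But constraint 5 says x3 ≠ x2. Contradiction.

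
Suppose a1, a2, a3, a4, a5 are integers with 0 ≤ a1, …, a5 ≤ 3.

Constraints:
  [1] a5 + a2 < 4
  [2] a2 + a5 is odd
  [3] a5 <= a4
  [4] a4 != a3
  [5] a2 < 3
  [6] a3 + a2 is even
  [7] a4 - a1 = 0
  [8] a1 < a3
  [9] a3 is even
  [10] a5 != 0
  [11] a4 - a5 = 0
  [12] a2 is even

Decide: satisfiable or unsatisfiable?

Satisfiable

One satisfying assignment is a1 = 1, a2 = 2, a3 = 2, a4 = 1, a5 = 1.
For the less obvious constraints — constraint 1: a5 + a2 = 3; constraint 7: a4 - a1 = 0 — and the others hold by inspection.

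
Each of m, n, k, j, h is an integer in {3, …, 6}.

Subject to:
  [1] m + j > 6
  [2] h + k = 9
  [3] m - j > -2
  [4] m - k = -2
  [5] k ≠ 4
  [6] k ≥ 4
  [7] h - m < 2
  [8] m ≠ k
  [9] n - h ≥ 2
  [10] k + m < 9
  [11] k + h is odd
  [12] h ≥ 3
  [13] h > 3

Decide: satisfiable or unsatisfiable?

Satisfiable

Try m = 3, n = 6, k = 5, j = 4, h = 4.
Check constraint 1: m + j = 7; constraint 2: h + k = 9. The remaining constraints are straightforward to verify.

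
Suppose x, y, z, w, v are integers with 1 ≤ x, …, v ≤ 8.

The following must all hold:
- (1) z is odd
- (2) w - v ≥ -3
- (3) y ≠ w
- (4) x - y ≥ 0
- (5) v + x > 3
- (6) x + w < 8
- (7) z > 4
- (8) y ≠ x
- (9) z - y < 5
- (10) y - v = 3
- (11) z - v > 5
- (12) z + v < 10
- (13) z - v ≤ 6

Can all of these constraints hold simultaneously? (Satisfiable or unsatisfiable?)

Satisfiable

Setting (x, y, z, w, v) = (5, 4, 7, 1, 1) satisfies everything: constraint 2: w - v = 0; constraint 4: x - y = 1; constraint 5: v + x = 6, and the others follow.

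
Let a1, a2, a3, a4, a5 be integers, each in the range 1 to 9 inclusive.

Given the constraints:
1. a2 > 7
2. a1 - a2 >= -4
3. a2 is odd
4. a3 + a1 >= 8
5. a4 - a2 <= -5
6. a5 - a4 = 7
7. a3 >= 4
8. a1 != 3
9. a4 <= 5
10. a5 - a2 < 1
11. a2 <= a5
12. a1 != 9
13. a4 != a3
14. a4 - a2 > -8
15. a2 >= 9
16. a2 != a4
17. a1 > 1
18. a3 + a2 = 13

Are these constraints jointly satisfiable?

One satisfying assignment is a1 = 6, a2 = 9, a3 = 4, a4 = 2, a5 = 9.
For the less obvious constraints — constraint 2: a1 - a2 = -3; constraint 4: a3 + a1 = 10; constraint 5: a4 - a2 = -7 — and the others hold by inspection.

Satisfiable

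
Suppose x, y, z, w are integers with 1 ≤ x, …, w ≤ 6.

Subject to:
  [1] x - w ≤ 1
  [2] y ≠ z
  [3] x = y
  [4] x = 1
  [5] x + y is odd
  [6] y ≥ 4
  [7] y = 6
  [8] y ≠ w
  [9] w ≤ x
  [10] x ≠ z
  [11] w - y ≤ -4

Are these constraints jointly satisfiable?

Unsatisfiable

Constraint 4 fixes x = 1 and constraint 7 fixes y = 6, but constraint 3 requires x = y. Since 1 ≠ 6, contradiction.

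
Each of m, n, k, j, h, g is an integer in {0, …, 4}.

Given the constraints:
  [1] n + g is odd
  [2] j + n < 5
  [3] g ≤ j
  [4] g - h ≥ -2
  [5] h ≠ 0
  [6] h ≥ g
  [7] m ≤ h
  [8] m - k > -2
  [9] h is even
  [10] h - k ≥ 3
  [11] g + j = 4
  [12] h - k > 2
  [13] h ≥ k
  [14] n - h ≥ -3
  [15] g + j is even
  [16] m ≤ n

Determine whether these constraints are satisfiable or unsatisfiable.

Satisfiable

The assignment m = 0, n = 1, k = 0, j = 2, h = 4, g = 2 works:
  constraint 2 holds since j + n = 3.
  constraint 4 holds since g - h = -2.
The rest check out directly.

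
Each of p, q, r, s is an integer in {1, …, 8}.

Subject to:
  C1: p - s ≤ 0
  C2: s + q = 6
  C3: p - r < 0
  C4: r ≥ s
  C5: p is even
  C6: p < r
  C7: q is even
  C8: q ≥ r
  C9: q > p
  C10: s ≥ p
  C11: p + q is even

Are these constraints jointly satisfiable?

Satisfiable

Try p = 2, q = 4, r = 4, s = 2.
Check constraint 1: p - s = 0; constraint 2: s + q = 6. The remaining constraints are straightforward to verify.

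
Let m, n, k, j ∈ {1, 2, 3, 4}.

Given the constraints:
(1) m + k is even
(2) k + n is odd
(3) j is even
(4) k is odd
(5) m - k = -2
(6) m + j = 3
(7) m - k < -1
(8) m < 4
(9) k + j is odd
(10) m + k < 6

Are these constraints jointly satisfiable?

The assignment m = 1, n = 4, k = 3, j = 2 works:
  constraint 5 holds since m - k = -2.
  constraint 6 holds since m + j = 3.
  constraint 7 holds since m - k = -2.
The rest check out directly.

Satisfiable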